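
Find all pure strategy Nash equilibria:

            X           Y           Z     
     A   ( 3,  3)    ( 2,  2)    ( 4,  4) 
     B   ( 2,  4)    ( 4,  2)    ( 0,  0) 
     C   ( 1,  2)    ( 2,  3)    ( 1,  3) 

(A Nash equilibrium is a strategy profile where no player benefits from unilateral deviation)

Nash equilibrium: (A, Z)

Work:
Best responses:
  P1 vs X: payoffs [3, 2, 1] → best response A (payoff 3)
  P1 vs Y: payoffs [2, 4, 2] → best response B (payoff 4)
  P1 vs Z: payoffs [4, 0, 1] → best response A (payoff 4)
  P2 vs A: payoffs [3, 2, 4] → best response Z (payoff 4)
  P2 vs B: payoffs [4, 2, 0] → best response X (payoff 4)
  P2 vs C: payoffs [2, 3, 3] → best response Y/Z (payoff 3)
Mutual best responses: (A,Z) → Nash equilibria.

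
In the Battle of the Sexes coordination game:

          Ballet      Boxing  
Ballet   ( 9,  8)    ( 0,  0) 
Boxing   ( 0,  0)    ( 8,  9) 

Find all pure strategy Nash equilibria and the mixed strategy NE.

Pure NE: (Ballet, Ballet) and (Boxing, Boxing); Mixed NE: p = 0.5294, q = 0.4706

Work:
Check pure NE:
(Ballet, Ballet): (9, 8) - no unilateral deviation beneficial
(Boxing, Boxing): (8, 9) - no unilateral deviation beneficial
Mixed NE: P1 plays Ballet with p = 0.5294, P2 plays Ballet with q = 0.4706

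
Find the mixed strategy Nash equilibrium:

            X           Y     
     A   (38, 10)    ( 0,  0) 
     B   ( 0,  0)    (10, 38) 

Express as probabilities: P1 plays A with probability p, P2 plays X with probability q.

p = 0.7917, q = 0.2083

Work:
Find probabilities that make opponent indifferent:
P2 chooses q to make P1 indifferent between A and B
P1 chooses p to make P2 indifferent between X and Y
Mixed NE: P1 plays (A: 0.7917, B: 0.2083), P2 plays (X: 0.2083, Y: 0.7917)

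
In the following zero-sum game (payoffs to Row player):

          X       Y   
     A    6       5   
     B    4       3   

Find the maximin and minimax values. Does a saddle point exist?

Maximin = 5, Minimax = 5, Saddle: True

Work:
Row minimums: [5, 3] → maximin = 5
Column maximums: [6, 5] → minimax = 5
Saddle point exists! Game value = 5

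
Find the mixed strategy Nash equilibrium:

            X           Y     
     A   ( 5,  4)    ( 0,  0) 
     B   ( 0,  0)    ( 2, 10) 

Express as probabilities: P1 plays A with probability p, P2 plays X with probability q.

p = 0.7143, q = 0.2857

Work:
Find probabilities that make opponent indifferent:
P2 chooses q to make P1 indifferent between A and B
P1 chooses p to make P2 indifferent between X and Y
Mixed NE: P1 plays (A: 0.7143, B: 0.2857), P2 plays (X: 0.2857, Y: 0.7143)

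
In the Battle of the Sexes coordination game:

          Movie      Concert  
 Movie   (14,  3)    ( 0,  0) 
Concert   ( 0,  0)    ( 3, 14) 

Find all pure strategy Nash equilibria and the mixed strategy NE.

Pure NE: (Movie, Movie) and (Concert, Concert); Mixed NE: p = 0.8235, q = 0.1765

Work:
Check pure NE:
(Movie, Movie): (14, 3) - no unilateral deviation beneficial
(Concert, Concert): (3, 14) - no unilateral deviation beneficial
Mixed NE: P1 plays Movie with p = 0.8235, P2 plays Movie with q = 0.1765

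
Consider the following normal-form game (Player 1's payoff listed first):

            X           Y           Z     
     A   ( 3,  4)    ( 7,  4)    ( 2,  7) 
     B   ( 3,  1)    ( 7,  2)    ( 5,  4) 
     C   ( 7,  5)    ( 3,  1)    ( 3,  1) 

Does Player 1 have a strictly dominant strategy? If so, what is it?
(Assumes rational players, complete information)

No strictly dominant strategy exists for Player 1

Work:
A strategy strictly dominates another if it gives a strictly higher payoff against every opponent action. Compare each pair of P1's strategies column-by-column:
  A vs B: [3 vs 3, 7 vs 7, 2 vs 5] → A does not strictly dominate B (column X: 3 ≤ 3)
  A vs C: [3 vs 7, 7 vs 3, 2 vs 3] → A does not strictly dominate C (column X: 3 ≤ 7)
  B vs A: [3 vs 3, 7 vs 7, 5 vs 2] → B does not strictly dominate A (column X: 3 ≤ 3)
  B vs C: [3 vs 7, 7 vs 3, 5 vs 3] → B does not strictly dominate C (column X: 3 ≤ 7)
  C vs A: [7 vs 3, 3 vs 7, 3 vs 2] → C does not strictly dominate A (column Y: 3 ≤ 7)
  C vs B: [7 vs 3, 3 vs 7, 3 vs 5] → C does not strictly dominate B (column Y: 3 ≤ 7)
No single strategy strictly dominates all others → no strictly dominant strategy.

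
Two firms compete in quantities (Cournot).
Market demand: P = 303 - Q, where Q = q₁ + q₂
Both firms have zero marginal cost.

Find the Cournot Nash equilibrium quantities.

q₁* = q₂* = 101.0; P* = 101.0

Work:
Profit: π_i = P·q_i = (a - q_i - q_j)·q_i
FOC: ∂π_i/∂q_i = a - 2q_i - q_j = 0
Reaction function: q_i = (303 - q_j)/2
Symmetry: q* = 303/3 = 101.0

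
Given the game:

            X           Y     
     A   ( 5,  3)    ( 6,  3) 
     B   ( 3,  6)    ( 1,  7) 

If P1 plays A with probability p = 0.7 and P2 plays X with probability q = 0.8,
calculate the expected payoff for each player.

E[P1] = 4.42, E[P2] = 3.96

Work:
E[P1] = p·q·π₁(A,X) + p·(1-q)·π₁(A,Y) + (1-p)·q·π₁(B,X) + (1-p)·(1-q)·π₁(B,Y)
= 0.7·0.8·5 + 0.7·0.2·6 + 0.3·0.8·3 + 0.3·0.2·1
= 4.42

E[P2] = 3.96 (similar calculation)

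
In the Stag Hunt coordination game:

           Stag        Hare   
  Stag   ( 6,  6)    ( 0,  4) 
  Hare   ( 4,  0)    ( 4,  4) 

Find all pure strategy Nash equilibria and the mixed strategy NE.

Pure NE: (Stag, Stag) and (Hare, Hare); Mixed NE: p = 0.6667, q = 0.6667

Work:
Check pure NE:
(Stag, Stag): (6, 6) - no unilateral deviation beneficial
(Hare, Hare): (4, 4) - no unilateral deviation beneficial
Mixed NE: P1 plays Stag with p = 0.6667, P2 plays Stag with q = 0.6667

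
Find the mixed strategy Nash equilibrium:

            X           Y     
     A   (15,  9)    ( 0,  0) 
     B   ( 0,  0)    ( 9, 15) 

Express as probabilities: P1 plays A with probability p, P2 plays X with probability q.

p = 0.625, q = 0.375

Work:
Find probabilities that make opponent indifferent:
P2 chooses q to make P1 indifferent between A and B
P1 chooses p to make P2 indifferent between X and Y
Mixed NE: P1 plays (A: 0.625, B: 0.375), P2 plays (X: 0.375, Y: 0.625)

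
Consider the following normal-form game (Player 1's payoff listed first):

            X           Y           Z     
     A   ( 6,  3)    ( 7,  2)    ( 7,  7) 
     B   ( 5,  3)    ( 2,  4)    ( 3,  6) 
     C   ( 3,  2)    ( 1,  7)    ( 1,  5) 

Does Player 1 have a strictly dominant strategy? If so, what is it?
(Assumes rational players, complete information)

Yes, Player 1's strictly dominant strategy is A

Work:
A strategy strictly dominates another if it gives a strictly higher payoff against every opponent action. Compare each pair of P1's strategies column-by-column:
  A vs B: [6 vs 5, 7 vs 2, 7 vs 3] → A strictly dominates B
  A vs C: [6 vs 3, 7 vs 1, 7 vs 1] → A strictly dominates C
  B vs A: [5 vs 6, 2 vs 7, 3 vs 7] → B does not strictly dominate A (column X: 5 ≤ 6)
  B vs C: [5 vs 3, 2 vs 1, 3 vs 1] → B strictly dominates C
  C vs A: [3 vs 6, 1 vs 7, 1 vs 7] → C does not strictly dominate A (column X: 3 ≤ 6)
  C vs B: [3 vs 5, 1 vs 2, 1 vs 3] → C does not strictly dominate B (column X: 3 ≤ 5)
A strictly dominates every other strategy → strictly dominant.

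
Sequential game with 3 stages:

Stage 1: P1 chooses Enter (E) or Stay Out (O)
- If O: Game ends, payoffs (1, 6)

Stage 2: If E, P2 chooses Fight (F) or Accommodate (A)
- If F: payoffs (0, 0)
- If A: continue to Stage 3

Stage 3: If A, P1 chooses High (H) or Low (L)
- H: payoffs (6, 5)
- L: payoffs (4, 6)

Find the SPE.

SPE: (E, A, H); Outcome (6, 5)

Work:
Stage 3: P1 chooses H (6 vs 4)
Stage 2: P2: F->0, A->5 (anticipating H). Choose A
Stage 1: P1: O->1, E->6 (anticipating A, H). Choose E
SPE path: E -> A -> H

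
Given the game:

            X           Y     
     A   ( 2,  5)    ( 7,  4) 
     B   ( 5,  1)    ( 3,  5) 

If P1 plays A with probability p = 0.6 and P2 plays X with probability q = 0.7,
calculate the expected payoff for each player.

E[P1] = 3.86, E[P2] = 3.7

Work:
E[P1] = p·q·π₁(A,X) + p·(1-q)·π₁(A,Y) + (1-p)·q·π₁(B,X) + (1-p)·(1-q)·π₁(B,Y)
= 0.6·0.7·2 + 0.6·0.3·7 + 0.4·0.7·5 + 0.4·0.3·3
= 3.86

E[P2] = 3.7 (similar calculation)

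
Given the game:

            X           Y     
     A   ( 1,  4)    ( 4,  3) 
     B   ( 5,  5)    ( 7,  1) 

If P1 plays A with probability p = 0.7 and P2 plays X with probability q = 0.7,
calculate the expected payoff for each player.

E[P1] = 3.01, E[P2] = 3.73

Work:
E[P1] = p·q·π₁(A,X) + p·(1-q)·π₁(A,Y) + (1-p)·q·π₁(B,X) + (1-p)·(1-q)·π₁(B,Y)
= 0.7·0.7·1 + 0.7·0.3·4 + 0.3·0.7·5 + 0.3·0.3·7
= 3.01

E[P2] = 3.73 (similar calculation)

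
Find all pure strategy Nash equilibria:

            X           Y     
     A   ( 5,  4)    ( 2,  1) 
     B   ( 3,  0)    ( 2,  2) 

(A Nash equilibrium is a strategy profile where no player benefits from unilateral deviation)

Nash equilibrium: (A, X), (B, Y)

Work:
Best responses:
  P1 vs X: payoffs [5, 3] → best response A (payoff 5)
  P1 vs Y: payoffs [2, 2] → best response A/B (payoff 2)
  P2 vs A: payoffs [4, 1] → best response X (payoff 4)
  P2 vs B: payoffs [0, 2] → best response Y (payoff 2)
Mutual best responses: (A,X), (B,Y) → Nash equilibria.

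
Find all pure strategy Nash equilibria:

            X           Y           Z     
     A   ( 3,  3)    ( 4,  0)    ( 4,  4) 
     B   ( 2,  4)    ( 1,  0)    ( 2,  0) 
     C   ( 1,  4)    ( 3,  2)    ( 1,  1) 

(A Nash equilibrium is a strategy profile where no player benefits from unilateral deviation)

Nash equilibrium: (A, Z)

Work:
Best responses:
  P1 vs X: payoffs [3, 2, 1] → best response A (payoff 3)
  P1 vs Y: payoffs [4, 1, 3] → best response A (payoff 4)
  P1 vs Z: payoffs [4, 2, 1] → best response A (payoff 4)
  P2 vs A: payoffs [3, 0, 4] → best response Z (payoff 4)
  P2 vs B: payoffs [4, 0, 0] → best response X (payoff 4)
  P2 vs C: payoffs [4, 2, 1] → best response X (payoff 4)
Mutual best responses: (A,Z) → Nash equilibria.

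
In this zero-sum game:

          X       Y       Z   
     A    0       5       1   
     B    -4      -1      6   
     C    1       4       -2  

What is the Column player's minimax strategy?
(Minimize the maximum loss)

Column should play X, value = 1

Work:
Column player minimizes Row's maximum payoff:
Column X: max payoff to Row = 1
Column Y: max payoff to Row = 5
Column Z: max payoff to Row = 6
Minimum is 1, achieved by column X.
Minimax strategy: X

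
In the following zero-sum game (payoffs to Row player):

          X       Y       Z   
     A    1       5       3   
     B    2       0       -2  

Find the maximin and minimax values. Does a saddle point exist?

Maximin = 1, Minimax = 2, Saddle: False

Work:
Row minimums: [1, -2] → maximin = 1
Column maximums: [2, 5, 3] → minimax = 2
No saddle point (maximin ≠ minimax). Mixed strategy needed.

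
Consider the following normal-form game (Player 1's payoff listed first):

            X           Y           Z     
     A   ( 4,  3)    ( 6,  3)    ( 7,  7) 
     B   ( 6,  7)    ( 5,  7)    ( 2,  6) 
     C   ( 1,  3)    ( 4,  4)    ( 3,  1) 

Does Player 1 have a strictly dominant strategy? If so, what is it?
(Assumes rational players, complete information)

No strictly dominant strategy exists for Player 1

Work:
A strategy strictly dominates another if it gives a strictly higher payoff against every opponent action. Compare each pair of P1's strategies column-by-column:
  A vs B: [4 vs 6, 6 vs 5, 7 vs 2] → A does not strictly dominate B (column X: 4 ≤ 6)
  A vs C: [4 vs 1, 6 vs 4, 7 vs 3] → A strictly dominates C
  B vs A: [6 vs 4, 5 vs 6, 2 vs 7] → B does not strictly dominate A (column Y: 5 ≤ 6)
  B vs C: [6 vs 1, 5 vs 4, 2 vs 3] → B does not strictly dominate C (column Z: 2 ≤ 3)
  C vs A: [1 vs 4, 4 vs 6, 3 vs 7] → C does not strictly dominate A (column X: 1 ≤ 4)
  C vs B: [1 vs 6, 4 vs 5, 3 vs 2] → C does not strictly dominate B (column X: 1 ≤ 6)
No single strategy strictly dominates all others → no strictly dominant strategy.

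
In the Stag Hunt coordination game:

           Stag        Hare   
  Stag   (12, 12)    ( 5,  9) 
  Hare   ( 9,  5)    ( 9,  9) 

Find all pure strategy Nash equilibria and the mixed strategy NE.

Pure NE: (Stag, Stag) and (Hare, Hare); Mixed NE: p = 0.5714, q = 0.5714

Work:
Check pure NE:
(Stag, Stag): (12, 12) - no unilateral deviation beneficial
(Hare, Hare): (9, 9) - no unilateral deviation beneficial
Mixed NE: P1 plays Stag with p = 0.5714, P2 plays Stag with q = 0.5714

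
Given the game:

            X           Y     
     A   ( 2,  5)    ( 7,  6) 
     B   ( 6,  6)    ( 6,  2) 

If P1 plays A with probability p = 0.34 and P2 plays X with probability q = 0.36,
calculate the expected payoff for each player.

E[P1] = 5.728, E[P2] = 4.188

Work:
E[P1] = p·q·π₁(A,X) + p·(1-q)·π₁(A,Y) + (1-p)·q·π₁(B,X) + (1-p)·(1-q)·π₁(B,Y)
= 0.34·0.36·2 + 0.34·0.64·7 + 0.66·0.36·6 + 0.66·0.64·6
= 5.728

E[P2] = 4.188 (similar calculation)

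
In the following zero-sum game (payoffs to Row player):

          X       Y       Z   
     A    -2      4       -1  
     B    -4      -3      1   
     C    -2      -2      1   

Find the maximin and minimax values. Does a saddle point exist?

Maximin = -2, Minimax = -2, Saddle: True

Work:
Row minimums: [-2, -4, -2] → maximin = -2
Column maximums: [-2, 4, 1] → minimax = -2
Saddle point exists! Game value = -2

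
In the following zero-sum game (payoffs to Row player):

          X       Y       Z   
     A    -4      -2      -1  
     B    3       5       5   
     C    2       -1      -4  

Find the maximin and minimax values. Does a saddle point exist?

Maximin = 3, Minimax = 3, Saddle: True

Work:
Row minimums: [-4, 3, -4] → maximin = 3
Column maximums: [3, 5, 5] → minimax = 3
Saddle point exists! Game value = 3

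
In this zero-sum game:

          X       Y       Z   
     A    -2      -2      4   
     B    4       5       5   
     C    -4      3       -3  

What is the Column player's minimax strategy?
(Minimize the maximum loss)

Column should play X, value = 4

Work:
Column player minimizes Row's maximum payoff:
Column X: max payoff to Row = 4
Column Y: max payoff to Row = 5
Column Z: max payoff to Row = 5
Minimum is 4, achieved by column X.
Minimax strategy: X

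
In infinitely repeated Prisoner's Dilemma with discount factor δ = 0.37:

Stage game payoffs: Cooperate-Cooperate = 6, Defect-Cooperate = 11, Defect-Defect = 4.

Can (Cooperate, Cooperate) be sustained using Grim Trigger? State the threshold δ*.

δ* = 0.7143; since δ = 0.37 < 0.7143, cooperation cannot be sustained

Work:
For Grim Trigger:
Cooperate forever: 6/(1-δ)
Defect then punished: 11 + 4·δ/(1-δ)
Need: 6/(1-δ) ≥ 11 + 4·δ/(1-δ)
Solving: δ ≥ (T-R)/(T-P) = (11-6)/(11-4) = 0.7143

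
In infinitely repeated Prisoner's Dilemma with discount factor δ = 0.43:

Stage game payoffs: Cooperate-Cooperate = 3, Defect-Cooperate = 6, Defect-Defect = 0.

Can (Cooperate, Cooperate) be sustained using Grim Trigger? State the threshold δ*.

δ* = 0.5; since δ = 0.43 < 0.5, cooperation cannot be sustained

Work:
For Grim Trigger:
Cooperate forever: 3/(1-δ)
Defect then punished: 6 + 0·δ/(1-δ)
Need: 3/(1-δ) ≥ 6 + 0·δ/(1-δ)
Solving: δ ≥ (T-R)/(T-P) = (6-3)/(6-0) = 0.5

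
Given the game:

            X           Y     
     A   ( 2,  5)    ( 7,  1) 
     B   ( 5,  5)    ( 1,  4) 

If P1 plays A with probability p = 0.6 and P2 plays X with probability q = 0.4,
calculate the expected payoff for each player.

E[P1] = 4.04, E[P2] = 3.32

Work:
E[P1] = p·q·π₁(A,X) + p·(1-q)·π₁(A,Y) + (1-p)·q·π₁(B,X) + (1-p)·(1-q)·π₁(B,Y)
= 0.6·0.4·2 + 0.6·0.6·7 + 0.4·0.4·5 + 0.4·0.6·1
= 4.04

E[P2] = 3.32 (similar calculation)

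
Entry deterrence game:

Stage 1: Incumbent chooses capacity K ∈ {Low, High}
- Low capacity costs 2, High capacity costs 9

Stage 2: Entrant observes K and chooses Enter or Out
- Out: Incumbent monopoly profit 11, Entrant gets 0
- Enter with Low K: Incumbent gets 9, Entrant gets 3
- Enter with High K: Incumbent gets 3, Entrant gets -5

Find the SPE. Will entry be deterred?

SPE: (Low, Enter|Low, Out|High); Entry not deterred. Incumbent net profit = 7, Entrant gets 3

Work:
After Low K: Entrant enters (3 > 0)
After High K: Entrant stays out (-5 < 0)
Incumbent: Low → 9−2=7, High → 11−9=2
Incumbent chooses Low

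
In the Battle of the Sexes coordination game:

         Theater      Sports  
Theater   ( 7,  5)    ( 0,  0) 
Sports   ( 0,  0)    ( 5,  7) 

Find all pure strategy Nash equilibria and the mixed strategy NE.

Pure NE: (Theater, Theater) and (Sports, Sports); Mixed NE: p = 0.5833, q = 0.4167

Work:
Check pure NE:
(Theater, Theater): (7, 5) - no unilateral deviation beneficial
(Sports, Sports): (5, 7) - no unilateral deviation beneficial
Mixed NE: P1 plays Theater with p = 0.5833, P2 plays Theater with q = 0.4167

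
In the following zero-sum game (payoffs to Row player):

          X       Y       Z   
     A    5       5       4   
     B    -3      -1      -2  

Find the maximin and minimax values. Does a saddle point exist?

Maximin = 4, Minimax = 4, Saddle: True

Work:
Row minimums: [4, -3] → maximin = 4
Column maximums: [5, 5, 4] → minimax = 4
Saddle point exists! Game value = 4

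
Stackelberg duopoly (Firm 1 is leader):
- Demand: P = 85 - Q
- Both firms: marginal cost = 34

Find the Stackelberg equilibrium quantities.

q₁* (leader) = 25.5, q₂* (follower) = 12.75

Work:
Follower's reaction: q₂ = (a - c - q₁)/2
Leader substitutes: π₁ = q₁·(a - q₁ - (a-c-q₁)/2 - c)
FOC: q₁* = (85 - 34)/2 = 25.50
Then: q₂* = (85 - 34 - 25.5)/2 = 12.75
Leader has first-mover advantage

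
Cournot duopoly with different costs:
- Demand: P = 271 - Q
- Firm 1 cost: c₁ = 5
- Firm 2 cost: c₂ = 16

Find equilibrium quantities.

q₁* = 92.33, q₂* = 81.33

Work:
Reaction: q₁ = (271 - 5 - q₂)/2
Reaction: q₂ = (271 - 16 - q₁)/2
Solve simultaneously:
q₁* = (271 - 2×5 + 16)/3 = 92.33
q₂* = (271 - 2×16 + 5)/3 = 81.33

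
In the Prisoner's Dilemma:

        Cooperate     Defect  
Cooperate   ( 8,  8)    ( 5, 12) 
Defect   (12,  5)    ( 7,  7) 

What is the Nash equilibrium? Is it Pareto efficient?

(Defect, Defect) is NE; not Pareto efficient

Work:
Defect dominates Cooperate for both players:
If P2 cooperates: Defect (12) > Cooperate (8)
If P2 defects: Defect (7) > Cooperate (5)
NE: (Defect, Defect) with payoff (7, 7)
But (Cooperate, Cooperate) = (8, 8) Pareto dominates (7, 7)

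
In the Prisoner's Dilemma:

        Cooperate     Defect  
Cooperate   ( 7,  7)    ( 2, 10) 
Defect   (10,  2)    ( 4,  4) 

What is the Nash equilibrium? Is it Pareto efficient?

(Defect, Defect) is NE; not Pareto efficient

Work:
Defect dominates Cooperate for both players:
If P2 cooperates: Defect (10) > Cooperate (7)
If P2 defects: Defect (4) > Cooperate (2)
NE: (Defect, Defect) with payoff (4, 4)
But (Cooperate, Cooperate) = (7, 7) Pareto dominates (4, 4)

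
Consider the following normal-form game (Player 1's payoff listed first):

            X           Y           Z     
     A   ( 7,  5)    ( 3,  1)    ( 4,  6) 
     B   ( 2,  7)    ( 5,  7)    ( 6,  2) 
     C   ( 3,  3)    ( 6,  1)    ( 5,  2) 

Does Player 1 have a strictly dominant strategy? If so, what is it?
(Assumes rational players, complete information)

No strictly dominant strategy exists for Player 1

Work:
A strategy strictly dominates another if it gives a strictly higher payoff against every opponent action. Compare each pair of P1's strategies column-by-column:
  A vs B: [7 vs 2, 3 vs 5, 4 vs 6] → A does not strictly dominate B (column Y: 3 ≤ 5)
  A vs C: [7 vs 3, 3 vs 6, 4 vs 5] → A does not strictly dominate C (column Y: 3 ≤ 6)
  B vs A: [2 vs 7, 5 vs 3, 6 vs 4] → B does not strictly dominate A (column X: 2 ≤ 7)
  B vs C: [2 vs 3, 5 vs 6, 6 vs 5] → B does not strictly dominate C (column X: 2 ≤ 3)
  C vs A: [3 vs 7, 6 vs 3, 5 vs 4] → C does not strictly dominate A (column X: 3 ≤ 7)
  C vs B: [3 vs 2, 6 vs 5, 5 vs 6] → C does not strictly dominate B (column Z: 5 ≤ 6)
No single strategy strictly dominates all others → no strictly dominant strategy.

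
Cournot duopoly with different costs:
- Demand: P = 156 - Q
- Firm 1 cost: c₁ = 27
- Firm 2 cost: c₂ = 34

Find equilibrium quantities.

q₁* = 45.33, q₂* = 38.33

Work:
Reaction: q₁ = (156 - 27 - q₂)/2
Reaction: q₂ = (156 - 34 - q₁)/2
Solve simultaneously:
q₁* = (156 - 2×27 + 34)/3 = 45.33
q₂* = (156 - 2×34 + 27)/3 = 38.33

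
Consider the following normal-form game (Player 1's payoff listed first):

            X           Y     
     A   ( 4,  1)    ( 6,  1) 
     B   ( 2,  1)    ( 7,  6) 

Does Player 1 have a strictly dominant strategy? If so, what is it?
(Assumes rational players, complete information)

No strictly dominant strategy exists for Player 1

Work:
A strategy strictly dominates another if it gives a strictly higher payoff against every opponent action. Compare each pair of P1's strategies column-by-column:
  A vs B: [4 vs 2, 6 vs 7] → A does not strictly dominate B (column Y: 6 ≤ 7)
  B vs A: [2 vs 4, 7 vs 6] → B does not strictly dominate A (column X: 2 ≤ 4)
No single strategy strictly dominates all others → no strictly dominant strategy.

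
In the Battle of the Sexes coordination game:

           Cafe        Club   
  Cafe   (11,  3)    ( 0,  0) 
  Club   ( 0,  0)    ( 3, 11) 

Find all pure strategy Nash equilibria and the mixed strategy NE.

Pure NE: (Cafe, Cafe) and (Club, Club); Mixed NE: p = 0.7857, q = 0.2143

Work:
Check pure NE:
(Cafe, Cafe): (11, 3) - no unilateral deviation beneficial
(Club, Club): (3, 11) - no unilateral deviation beneficial
Mixed NE: P1 plays Cafe with p = 0.7857, P2 plays Cafe with q = 0.2143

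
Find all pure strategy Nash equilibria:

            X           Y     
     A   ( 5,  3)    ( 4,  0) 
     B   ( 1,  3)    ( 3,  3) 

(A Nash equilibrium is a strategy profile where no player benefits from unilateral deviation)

Nash equilibrium: (A, X)

Work:
Best responses:
  P1 vs X: payoffs [5, 1] → best response A (payoff 5)
  P1 vs Y: payoffs [4, 3] → best response A (payoff 4)
  P2 vs A: payoffs [3, 0] → best response X (payoff 3)
  P2 vs B: payoffs [3, 3] → best response X/Y (payoff 3)
Mutual best responses: (A,X) → Nash equilibria.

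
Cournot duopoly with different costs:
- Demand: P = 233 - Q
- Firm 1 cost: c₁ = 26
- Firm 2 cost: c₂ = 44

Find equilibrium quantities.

q₁* = 75.0, q₂* = 57.0

Work:
Reaction: q₁ = (233 - 26 - q₂)/2
Reaction: q₂ = (233 - 44 - q₁)/2
Solve simultaneously:
q₁* = (233 - 2×26 + 44)/3 = 75.0
q₂* = (233 - 2×44 + 26)/3 = 57.0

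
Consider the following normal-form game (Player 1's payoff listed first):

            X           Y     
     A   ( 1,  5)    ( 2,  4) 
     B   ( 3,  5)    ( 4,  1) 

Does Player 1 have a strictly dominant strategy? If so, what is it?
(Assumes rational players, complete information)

Yes, Player 1's strictly dominant strategy is B

Work:
A strategy strictly dominates another if it gives a strictly higher payoff against every opponent action. Compare each pair of P1's strategies column-by-column:
  A vs B: [1 vs 3, 2 vs 4] → A does not strictly dominate B (column X: 1 ≤ 3)
  B vs A: [3 vs 1, 4 vs 2] → B strictly dominates A
B strictly dominates every other strategy → strictly dominant.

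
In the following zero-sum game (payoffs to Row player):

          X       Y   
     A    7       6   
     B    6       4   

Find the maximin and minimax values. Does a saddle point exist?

Maximin = 6, Minimax = 6, Saddle: True

Work:
Row minimums: [6, 4] → maximin = 6
Column maximums: [7, 6] → minimax = 6
Saddle point exists! Game value = 6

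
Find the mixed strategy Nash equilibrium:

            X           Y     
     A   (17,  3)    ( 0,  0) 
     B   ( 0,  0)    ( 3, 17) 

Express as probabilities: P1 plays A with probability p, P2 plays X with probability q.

p = 0.85, q = 0.15

Work:
Find probabilities that make opponent indifferent:
P2 chooses q to make P1 indifferent between A and B
P1 chooses p to make P2 indifferent between X and Y
Mixed NE: P1 plays (A: 0.85, B: 0.15), P2 plays (X: 0.15, Y: 0.85)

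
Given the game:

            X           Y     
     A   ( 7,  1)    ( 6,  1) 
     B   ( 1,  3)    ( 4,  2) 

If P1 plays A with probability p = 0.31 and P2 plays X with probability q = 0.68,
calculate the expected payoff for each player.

E[P1] = 3.4232, E[P2] = 2.1592

Work:
E[P1] = p·q·π₁(A,X) + p·(1-q)·π₁(A,Y) + (1-p)·q·π₁(B,X) + (1-p)·(1-q)·π₁(B,Y)
= 0.31·0.68·7 + 0.31·0.32·6 + 0.69·0.68·1 + 0.69·0.32·4
= 3.4232

E[P2] = 2.1592 (similar calculation)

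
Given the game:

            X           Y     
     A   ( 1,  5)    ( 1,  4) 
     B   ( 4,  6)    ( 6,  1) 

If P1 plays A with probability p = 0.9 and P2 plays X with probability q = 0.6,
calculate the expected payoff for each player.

E[P1] = 1.38, E[P2] = 4.54

Work:
E[P1] = p·q·π₁(A,X) + p·(1-q)·π₁(A,Y) + (1-p)·q·π₁(B,X) + (1-p)·(1-q)·π₁(B,Y)
= 0.9·0.6·1 + 0.9·0.4·1 + 0.1·0.6·4 + 0.1·0.4·6
= 1.38

E[P2] = 4.54 (similar calculation)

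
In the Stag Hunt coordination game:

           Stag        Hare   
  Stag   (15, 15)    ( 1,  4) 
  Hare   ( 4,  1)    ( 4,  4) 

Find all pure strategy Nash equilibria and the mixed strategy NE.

Pure NE: (Stag, Stag) and (Hare, Hare); Mixed NE: p = 0.2143, q = 0.2143

Work:
Check pure NE:
(Stag, Stag): (15, 15) - no unilateral deviation beneficial
(Hare, Hare): (4, 4) - no unilateral deviation beneficial
Mixed NE: P1 plays Stag with p = 0.2143, P2 plays Stag with q = 0.2143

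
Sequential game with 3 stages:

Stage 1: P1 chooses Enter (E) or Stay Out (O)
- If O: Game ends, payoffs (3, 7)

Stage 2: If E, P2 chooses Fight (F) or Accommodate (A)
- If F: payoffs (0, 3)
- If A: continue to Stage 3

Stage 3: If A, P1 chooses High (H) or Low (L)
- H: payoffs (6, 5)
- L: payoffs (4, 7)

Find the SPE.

SPE: (E, A, H); Outcome (6, 5)

Work:
Stage 3: P1 chooses H (6 vs 4)
Stage 2: P2: F->3, A->5 (anticipating H). Choose A
Stage 1: P1: O->3, E->6 (anticipating A, H). Choose E
SPE path: E -> A -> H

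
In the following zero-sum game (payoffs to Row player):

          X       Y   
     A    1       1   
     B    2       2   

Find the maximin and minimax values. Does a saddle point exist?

Maximin = 2, Minimax = 2, Saddle: True

Work:
Row minimums: [1, 2] → maximin = 2
Column maximums: [2, 2] → minimax = 2
Saddle point exists! Game value = 2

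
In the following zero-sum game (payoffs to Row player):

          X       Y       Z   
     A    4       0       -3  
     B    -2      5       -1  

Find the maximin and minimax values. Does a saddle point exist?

Maximin = -2, Minimax = -1, Saddle: False

Work:
Row minimums: [-3, -2] → maximin = -2
Column maximums: [4, 5, -1] → minimax = -1
No saddle point (maximin ≠ minimax). Mixed strategy needed.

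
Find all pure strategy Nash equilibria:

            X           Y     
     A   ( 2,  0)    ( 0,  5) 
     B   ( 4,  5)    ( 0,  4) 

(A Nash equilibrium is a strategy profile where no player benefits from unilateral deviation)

Nash equilibrium: (A, Y), (B, X)

Work:
Best responses:
  P1 vs X: payoffs [2, 4] → best response B (payoff 4)
  P1 vs Y: payoffs [0, 0] → best response A/B (payoff 0)
  P2 vs A: payoffs [0, 5] → best response Y (payoff 5)
  P2 vs B: payoffs [5, 4] → best response X (payoff 5)
Mutual best responses: (A,Y), (B,X) → Nash equilibria.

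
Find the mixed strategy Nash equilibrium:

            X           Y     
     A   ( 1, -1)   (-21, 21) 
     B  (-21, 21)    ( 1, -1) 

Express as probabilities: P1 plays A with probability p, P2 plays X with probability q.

p = 0.5, q = 0.5

Work:
Find probabilities that make opponent indifferent:
P2 chooses q to make P1 indifferent between A and B
P1 chooses p to make P2 indifferent between X and Y
Mixed NE: P1 plays (A: 0.5, B: 0.5), P2 plays (X: 0.5, Y: 0.5)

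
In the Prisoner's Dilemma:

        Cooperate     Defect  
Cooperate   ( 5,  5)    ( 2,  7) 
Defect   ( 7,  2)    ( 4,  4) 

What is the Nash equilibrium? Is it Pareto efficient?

(Defect, Defect) is NE; not Pareto efficient

Work:
Defect dominates Cooperate for both players:
If P2 cooperates: Defect (7) > Cooperate (5)
If P2 defects: Defect (4) > Cooperate (2)
NE: (Defect, Defect) with payoff (4, 4)
But (Cooperate, Cooperate) = (5, 5) Pareto dominates (4, 4)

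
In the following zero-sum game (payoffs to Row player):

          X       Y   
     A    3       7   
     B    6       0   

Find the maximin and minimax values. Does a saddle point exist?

Maximin = 3, Minimax = 6, Saddle: False

Work:
Row minimums: [3, 0] → maximin = 3
Column maximums: [6, 7] → minimax = 6
No saddle point (maximin ≠ minimax). Mixed strategy needed.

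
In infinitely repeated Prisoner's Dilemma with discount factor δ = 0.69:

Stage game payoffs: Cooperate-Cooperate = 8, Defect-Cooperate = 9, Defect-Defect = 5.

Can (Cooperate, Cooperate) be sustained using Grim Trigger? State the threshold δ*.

δ* = 0.25; since δ = 0.69 ≥ 0.25, cooperation can be sustained

Work:
For Grim Trigger:
Cooperate forever: 8/(1-δ)
Defect then punished: 9 + 5·δ/(1-δ)
Need: 8/(1-δ) ≥ 9 + 5·δ/(1-δ)
Solving: δ ≥ (T-R)/(T-P) = (9-8)/(9-5) = 0.25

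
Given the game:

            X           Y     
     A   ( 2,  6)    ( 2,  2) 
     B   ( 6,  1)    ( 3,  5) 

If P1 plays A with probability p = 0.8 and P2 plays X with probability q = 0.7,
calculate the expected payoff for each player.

E[P1] = 2.62, E[P2] = 4.28

Work:
E[P1] = p·q·π₁(A,X) + p·(1-q)·π₁(A,Y) + (1-p)·q·π₁(B,X) + (1-p)·(1-q)·π₁(B,Y)
= 0.8·0.7·2 + 0.8·0.3·2 + 0.2·0.7·6 + 0.2·0.3·3
= 2.62

E[P2] = 4.28 (similar calculation)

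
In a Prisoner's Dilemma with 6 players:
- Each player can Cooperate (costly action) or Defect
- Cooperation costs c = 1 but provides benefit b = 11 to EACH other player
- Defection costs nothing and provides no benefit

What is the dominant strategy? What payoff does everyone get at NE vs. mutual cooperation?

Dominant: Defect; NE payoff = 0; Coop payoff = 54

Work:
Defect dominates (saves cost c = 1, benefit to others is external)
NE: All defect → everyone gets 0
If all cooperate: each receives (5)×11 - 1 = 54
Social dilemma: 54 > 0 but NE gives 0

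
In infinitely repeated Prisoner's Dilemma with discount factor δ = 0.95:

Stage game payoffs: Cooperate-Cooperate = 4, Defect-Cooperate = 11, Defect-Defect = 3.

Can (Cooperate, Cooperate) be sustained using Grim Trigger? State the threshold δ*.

δ* = 0.875; since δ = 0.95 ≥ 0.875, cooperation can be sustained

Work:
For Grim Trigger:
Cooperate forever: 4/(1-δ)
Defect then punished: 11 + 3·δ/(1-δ)
Need: 4/(1-δ) ≥ 11 + 3·δ/(1-δ)
Solving: δ ≥ (T-R)/(T-P) = (11-4)/(11-3) = 0.875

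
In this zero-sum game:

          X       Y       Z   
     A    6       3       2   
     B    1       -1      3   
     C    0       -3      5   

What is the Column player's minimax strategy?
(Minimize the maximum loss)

Column should play Y, value = 3

Work:
Column player minimizes Row's maximum payoff:
Column X: max payoff to Row = 6
Column Y: max payoff to Row = 3
Column Z: max payoff to Row = 5
Minimum is 3, achieved by column Y.
Minimax strategy: Y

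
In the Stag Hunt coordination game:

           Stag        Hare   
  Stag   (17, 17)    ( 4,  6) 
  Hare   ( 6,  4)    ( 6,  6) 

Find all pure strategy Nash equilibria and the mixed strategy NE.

Pure NE: (Stag, Stag) and (Hare, Hare); Mixed NE: p = 0.1538, q = 0.1538

Work:
Check pure NE:
(Stag, Stag): (17, 17) - no unilateral deviation beneficial
(Hare, Hare): (6, 6) - no unilateral deviation beneficial
Mixed NE: P1 plays Stag with p = 0.1538, P2 plays Stag with q = 0.1538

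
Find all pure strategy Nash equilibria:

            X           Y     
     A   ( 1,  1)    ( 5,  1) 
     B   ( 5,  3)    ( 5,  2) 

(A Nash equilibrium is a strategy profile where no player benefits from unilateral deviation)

Nash equilibrium: (A, Y), (B, X)

Work:
Best responses:
  P1 vs X: payoffs [1, 5] → best response B (payoff 5)
  P1 vs Y: payoffs [5, 5] → best response A/B (payoff 5)
  P2 vs A: payoffs [1, 1] → best response X/Y (payoff 1)
  P2 vs B: payoffs [3, 2] → best response X (payoff 3)
Mutual best responses: (A,Y), (B,X) → Nash equilibria.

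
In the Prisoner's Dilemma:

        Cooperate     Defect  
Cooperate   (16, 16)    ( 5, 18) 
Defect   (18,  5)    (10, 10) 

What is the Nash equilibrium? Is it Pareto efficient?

(Defect, Defect) is NE; not Pareto efficient

Work:
Defect dominates Cooperate for both players:
If P2 cooperates: Defect (18) > Cooperate (16)
If P2 defects: Defect (10) > Cooperate (5)
NE: (Defect, Defect) with payoff (10, 10)
But (Cooperate, Cooperate) = (16, 16) Pareto dominates (10, 10)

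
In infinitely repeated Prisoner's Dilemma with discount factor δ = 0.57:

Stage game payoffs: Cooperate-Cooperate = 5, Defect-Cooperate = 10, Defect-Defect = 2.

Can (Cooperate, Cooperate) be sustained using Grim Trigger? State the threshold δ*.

δ* = 0.625; since δ = 0.57 < 0.625, cooperation cannot be sustained

Work:
For Grim Trigger:
Cooperate forever: 5/(1-δ)
Defect then punished: 10 + 2·δ/(1-δ)
Need: 5/(1-δ) ≥ 10 + 2·δ/(1-δ)
Solving: δ ≥ (T-R)/(T-P) = (10-5)/(10-2) = 0.625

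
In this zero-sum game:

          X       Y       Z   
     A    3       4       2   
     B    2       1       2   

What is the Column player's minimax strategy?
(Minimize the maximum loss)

Column should play Z, value = 2

Work:
Column player minimizes Row's maximum payoff:
Column X: max payoff to Row = 3
Column Y: max payoff to Row = 4
Column Z: max payoff to Row = 2
Minimum is 2, achieved by column Z.
Minimax strategy: Z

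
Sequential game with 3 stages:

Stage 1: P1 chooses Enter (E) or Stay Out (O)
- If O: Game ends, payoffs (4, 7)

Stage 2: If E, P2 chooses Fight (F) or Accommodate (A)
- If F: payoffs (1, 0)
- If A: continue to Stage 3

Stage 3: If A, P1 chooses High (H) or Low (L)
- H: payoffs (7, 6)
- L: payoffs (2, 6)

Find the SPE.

SPE: (E, A, H); Outcome (7, 6)

Work:
Stage 3: P1 chooses H (7 vs 2)
Stage 2: P2: F->0, A->6 (anticipating H). Choose A
Stage 1: P1: O->4, E->7 (anticipating A, H). Choose E
SPE path: E -> A -> H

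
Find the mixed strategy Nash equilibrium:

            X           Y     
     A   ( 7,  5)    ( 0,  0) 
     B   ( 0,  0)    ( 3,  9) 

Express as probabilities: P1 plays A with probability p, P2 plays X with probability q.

p = 0.6429, q = 0.3

Work:
Find probabilities that make opponent indifferent:
P2 chooses q to make P1 indifferent between A and B
P1 chooses p to make P2 indifferent between X and Y
Mixed NE: P1 plays (A: 0.6429, B: 0.3571), P2 plays (X: 0.3, Y: 0.7)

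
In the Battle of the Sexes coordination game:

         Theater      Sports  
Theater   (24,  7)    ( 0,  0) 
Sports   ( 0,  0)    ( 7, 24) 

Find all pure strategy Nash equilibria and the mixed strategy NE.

Pure NE: (Theater, Theater) and (Sports, Sports); Mixed NE: p = 0.7742, q = 0.2258

Work:
Check pure NE:
(Theater, Theater): (24, 7) - no unilateral deviation beneficial
(Sports, Sports): (7, 24) - no unilateral deviation beneficial
Mixed NE: P1 plays Theater with p = 0.7742, P2 plays Theater with q = 0.2258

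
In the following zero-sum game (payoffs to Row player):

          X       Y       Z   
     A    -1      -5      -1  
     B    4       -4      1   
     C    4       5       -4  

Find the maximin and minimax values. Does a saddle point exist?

Maximin = -4, Minimax = 1, Saddle: False

Work:
Row minimums: [-5, -4, -4] → maximin = -4
Column maximums: [4, 5, 1] → minimax = 1
No saddle point (maximin ≠ minimax). Mixed strategy needed.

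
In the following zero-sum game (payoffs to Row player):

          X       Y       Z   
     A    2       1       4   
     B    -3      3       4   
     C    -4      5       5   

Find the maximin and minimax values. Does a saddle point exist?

Maximin = 1, Minimax = 2, Saddle: False

Work:
Row minimums: [1, -3, -4] → maximin = 1
Column maximums: [2, 5, 5] → minimax = 2
No saddle point (maximin ≠ minimax). Mixed strategy needed.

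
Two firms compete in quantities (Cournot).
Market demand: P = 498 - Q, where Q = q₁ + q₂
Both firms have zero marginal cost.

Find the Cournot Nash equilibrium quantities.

q₁* = q₂* = 166.0; P* = 166.0

Work:
Profit: π_i = P·q_i = (a - q_i - q_j)·q_i
FOC: ∂π_i/∂q_i = a - 2q_i - q_j = 0
Reaction function: q_i = (498 - q_j)/2
Symmetry: q* = 498/3 = 166.0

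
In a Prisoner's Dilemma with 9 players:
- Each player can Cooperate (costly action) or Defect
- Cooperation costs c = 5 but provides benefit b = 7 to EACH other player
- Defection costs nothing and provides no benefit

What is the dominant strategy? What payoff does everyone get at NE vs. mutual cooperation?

Dominant: Defect; NE payoff = 0; Coop payoff = 51

Work:
Defect dominates (saves cost c = 5, benefit to others is external)
NE: All defect → everyone gets 0
If all cooperate: each receives (8)×7 - 5 = 51
Social dilemma: 51 > 0 but NE gives 0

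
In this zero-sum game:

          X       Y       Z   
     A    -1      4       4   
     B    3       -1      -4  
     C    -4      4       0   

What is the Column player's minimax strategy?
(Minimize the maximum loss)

Column should play X, value = 3

Work:
Column player minimizes Row's maximum payoff:
Column X: max payoff to Row = 3
Column Y: max payoff to Row = 4
Column Z: max payoff to Row = 4
Minimum is 3, achieved by column X.
Minimax strategy: X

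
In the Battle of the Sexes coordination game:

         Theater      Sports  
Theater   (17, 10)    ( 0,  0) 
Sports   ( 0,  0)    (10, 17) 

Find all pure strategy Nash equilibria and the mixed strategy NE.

Pure NE: (Theater, Theater) and (Sports, Sports); Mixed NE: p = 0.6296, q = 0.3704

Work:
Check pure NE:
(Theater, Theater): (17, 10) - no unilateral deviation beneficial
(Sports, Sports): (10, 17) - no unilateral deviation beneficial
Mixed NE: P1 plays Theater with p = 0.6296, P2 plays Theater with q = 0.3704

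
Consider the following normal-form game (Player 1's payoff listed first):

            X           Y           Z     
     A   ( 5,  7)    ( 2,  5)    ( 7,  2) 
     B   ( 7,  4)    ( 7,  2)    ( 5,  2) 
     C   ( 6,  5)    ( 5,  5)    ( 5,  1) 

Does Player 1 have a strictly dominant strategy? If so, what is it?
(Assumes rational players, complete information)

No strictly dominant strategy exists for Player 1

Work:
A strategy strictly dominates another if it gives a strictly higher payoff against every opponent action. Compare each pair of P1's strategies column-by-column:
  A vs B: [5 vs 7, 2 vs 7, 7 vs 5] → A does not strictly dominate B (column X: 5 ≤ 7)
  A vs C: [5 vs 6, 2 vs 5, 7 vs 5] → A does not strictly dominate C (column X: 5 ≤ 6)
  B vs A: [7 vs 5, 7 vs 2, 5 vs 7] → B does not strictly dominate A (column Z: 5 ≤ 7)
  B vs C: [7 vs 6, 7 vs 5, 5 vs 5] → B does not strictly dominate C (column Z: 5 ≤ 5)
  C vs A: [6 vs 5, 5 vs 2, 5 vs 7] → C does not strictly dominate A (column Z: 5 ≤ 7)
  C vs B: [6 vs 7, 5 vs 7, 5 vs 5] → C does not strictly dominate B (column X: 6 ≤ 7)
No single strategy strictly dominates all others → no strictly dominant strategy.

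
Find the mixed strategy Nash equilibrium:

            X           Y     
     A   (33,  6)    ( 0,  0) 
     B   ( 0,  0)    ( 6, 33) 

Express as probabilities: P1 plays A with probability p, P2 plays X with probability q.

p = 0.8462, q = 0.1538

Work:
Find probabilities that make opponent indifferent:
P2 chooses q to make P1 indifferent between A and B
P1 chooses p to make P2 indifferent between X and Y
Mixed NE: P1 plays (A: 0.8462, B: 0.1538), P2 plays (X: 0.1538, Y: 0.8462)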